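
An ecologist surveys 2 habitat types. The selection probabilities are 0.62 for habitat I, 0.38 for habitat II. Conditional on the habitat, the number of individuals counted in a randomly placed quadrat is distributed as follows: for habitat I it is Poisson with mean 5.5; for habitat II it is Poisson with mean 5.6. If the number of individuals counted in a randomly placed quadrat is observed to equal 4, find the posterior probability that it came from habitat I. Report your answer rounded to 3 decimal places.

Likelihoods P(X=4 | ·): I: 0.155819; II: 0.151528.
Posterior ∝ prior × likelihood. Numerator for I: 0.62·0.155819 = 0.0966077.
Normalizing constant: 0.62·0.155819 + 0.38·0.151528 = 0.154188.
P(I | observation) = 0.0966077 / 0.154188 = 0.626557.

0.627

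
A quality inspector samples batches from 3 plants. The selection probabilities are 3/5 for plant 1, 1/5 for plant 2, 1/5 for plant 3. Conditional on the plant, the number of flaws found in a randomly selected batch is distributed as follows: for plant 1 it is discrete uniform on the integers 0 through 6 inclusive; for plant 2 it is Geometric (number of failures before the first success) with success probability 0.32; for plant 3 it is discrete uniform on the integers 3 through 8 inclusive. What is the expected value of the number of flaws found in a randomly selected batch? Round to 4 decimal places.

Component means — 1: 3; 2: 2.125; 3: 5.5.
E[X] = 0.6·3 + 0.2·2.125 + 0.2·5.5 = 3.325.

3.3250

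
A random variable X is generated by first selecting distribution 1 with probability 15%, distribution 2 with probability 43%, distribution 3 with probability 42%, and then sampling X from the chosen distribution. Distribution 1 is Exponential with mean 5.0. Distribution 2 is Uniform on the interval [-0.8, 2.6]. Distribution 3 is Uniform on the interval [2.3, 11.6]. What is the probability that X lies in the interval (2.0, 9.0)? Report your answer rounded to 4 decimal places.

Conditional on each component, P(2.0 < X < 9.0): 1: 0.505021; 2: 0.176471; 3: 0.72043.
By total probability, P(2.0 < X < 9.0) = 0.15·0.505021 + 0.43·0.176471 + 0.42·0.72043 = 0.454216.

0.4542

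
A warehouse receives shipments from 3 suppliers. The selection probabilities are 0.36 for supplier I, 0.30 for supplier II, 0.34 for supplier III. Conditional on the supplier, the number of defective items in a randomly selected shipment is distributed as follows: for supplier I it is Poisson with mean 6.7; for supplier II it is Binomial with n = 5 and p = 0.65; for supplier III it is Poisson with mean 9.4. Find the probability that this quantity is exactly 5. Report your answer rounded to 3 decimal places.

Conditional on each supplier, P(X = 5): I: 0.13849; II: 0.116029; III: 0.0505929.
By total probability, P(X = 5) = 0.36·0.13849 + 0.3·0.116029 + 0.34·0.0505929 = 0.101867.

0.102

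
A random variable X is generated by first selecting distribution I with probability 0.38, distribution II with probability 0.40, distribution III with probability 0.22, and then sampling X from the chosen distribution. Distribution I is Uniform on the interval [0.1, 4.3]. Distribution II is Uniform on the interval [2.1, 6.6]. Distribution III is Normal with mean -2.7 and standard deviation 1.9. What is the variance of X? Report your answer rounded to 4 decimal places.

9.1115

Per component, I: μ=2.2, E[X²]=6.31; II: μ=4.35, E[X²]=20.61; III: μ=-2.7, E[X²]=10.9.
E[X] = 0.38·2.2 + 0.4·4.35 + 0.22·-2.7 = 1.982.
E[X²] = 0.38·6.31 + 0.4·20.61 + 0.22·10.9 = 13.0398.
Var(X) = E[X²] − (E[X])² = 13.0398 − 3.92832 = 9.11148.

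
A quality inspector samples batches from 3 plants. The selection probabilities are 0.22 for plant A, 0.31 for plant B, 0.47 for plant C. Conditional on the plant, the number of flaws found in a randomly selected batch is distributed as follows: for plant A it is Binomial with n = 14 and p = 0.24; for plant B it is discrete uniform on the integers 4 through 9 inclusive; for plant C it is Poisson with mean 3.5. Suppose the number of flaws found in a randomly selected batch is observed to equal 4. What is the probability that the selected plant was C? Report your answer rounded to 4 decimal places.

Likelihoods P(X=4 | ·): A: 0.213508; B: 0.166667; C: 0.188812.
Posterior ∝ prior × likelihood. Numerator for C: 0.47·0.188812 = 0.0887418.
Normalizing constant: 0.22·0.213508 + 0.31·0.166667 + 0.47·0.188812 = 0.18738.
P(C | observation) = 0.0887418 / 0.18738 = 0.473592.

0.4736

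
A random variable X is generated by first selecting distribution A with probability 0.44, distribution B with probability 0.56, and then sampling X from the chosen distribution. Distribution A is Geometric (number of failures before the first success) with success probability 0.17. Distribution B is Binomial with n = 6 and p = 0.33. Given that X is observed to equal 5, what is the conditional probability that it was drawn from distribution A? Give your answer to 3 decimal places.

Likelihoods P(X=5 | ·): A: 0.0669637; B: 0.0157324.
Posterior ∝ prior × likelihood. Numerator for A: 0.44·0.0669637 = 0.029464.
Normalizing constant: 0.44·0.0669637 + 0.56·0.0157324 = 0.0382742.
P(A | observation) = 0.029464 / 0.0382742 = 0.769815.

0.770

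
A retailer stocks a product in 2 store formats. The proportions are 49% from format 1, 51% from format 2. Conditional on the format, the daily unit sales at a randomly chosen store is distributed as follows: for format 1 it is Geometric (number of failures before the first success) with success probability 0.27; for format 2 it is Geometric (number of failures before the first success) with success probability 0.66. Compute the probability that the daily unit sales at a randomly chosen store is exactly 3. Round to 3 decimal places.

Conditional on each format, P(X = 3): 1: 0.105035; 2: 0.0259406.
By total probability, P(X = 3) = 0.49·0.105035 + 0.51·0.0259406 = 0.0646967.

0.065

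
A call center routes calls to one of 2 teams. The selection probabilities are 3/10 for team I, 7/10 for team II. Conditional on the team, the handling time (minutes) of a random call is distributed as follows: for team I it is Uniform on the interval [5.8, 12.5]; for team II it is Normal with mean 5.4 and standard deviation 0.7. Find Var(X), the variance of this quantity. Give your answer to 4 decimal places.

4.4184

Per component, I: μ=9.15, E[X²]=87.4633; II: μ=5.4, E[X²]=29.65.
E[X] = 0.3·9.15 + 0.7·5.4 = 6.525.
E[X²] = 0.3·87.4633 + 0.7·29.65 = 46.994.
Var(X) = E[X²] − (E[X])² = 46.994 − 42.5756 = 4.41837.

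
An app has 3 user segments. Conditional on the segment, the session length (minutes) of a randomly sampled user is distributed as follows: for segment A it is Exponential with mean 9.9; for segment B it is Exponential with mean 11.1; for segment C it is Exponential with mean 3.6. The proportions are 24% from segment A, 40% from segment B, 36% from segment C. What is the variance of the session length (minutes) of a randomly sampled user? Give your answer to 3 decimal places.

Per component, A: μ=9.9, E[X²]=196.02; B: μ=11.1, E[X²]=246.42; C: μ=3.6, E[X²]=25.92.
E[X] = 0.24·9.9 + 0.4·11.1 + 0.36·3.6 = 8.112.
E[X²] = 0.24·196.02 + 0.4·246.42 + 0.36·25.92 = 154.944.
Var(X) = E[X²] − (E[X])² = 154.944 − 65.8045 = 89.1395.

89.139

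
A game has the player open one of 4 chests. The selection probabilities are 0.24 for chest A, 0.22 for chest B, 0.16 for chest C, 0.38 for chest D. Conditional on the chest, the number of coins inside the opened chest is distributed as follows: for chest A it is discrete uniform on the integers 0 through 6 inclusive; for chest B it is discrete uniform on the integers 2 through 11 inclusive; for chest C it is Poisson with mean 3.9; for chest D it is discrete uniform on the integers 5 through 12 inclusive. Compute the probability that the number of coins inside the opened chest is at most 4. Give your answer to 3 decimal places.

0.341

Conditional on each chest, P(X ≤ 4): A: 0.714286; B: 0.3; C: 0.648365; D: 0.
By total probability, P(X ≤ 4) = 0.24·0.714286 + 0.22·0.3 + 0.16·0.648365 + 0.38·0 = 0.341167.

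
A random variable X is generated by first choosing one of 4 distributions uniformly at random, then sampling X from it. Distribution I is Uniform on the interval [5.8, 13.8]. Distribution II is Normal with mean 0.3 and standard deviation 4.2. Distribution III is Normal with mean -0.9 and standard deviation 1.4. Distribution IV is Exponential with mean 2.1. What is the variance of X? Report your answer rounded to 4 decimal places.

Per component, I: μ=9.8, E[X²]=101.373; II: μ=0.3, E[X²]=17.73; III: μ=-0.9, E[X²]=2.77; IV: μ=2.1, E[X²]=8.82.
E[X] = 0.25·9.8 + 0.25·0.3 + 0.25·-0.9 + 0.25·2.1 = 2.825.
E[X²] = 0.25·101.373 + 0.25·17.73 + 0.25·2.77 + 0.25·8.82 = 32.6733.
Var(X) = E[X²] − (E[X])² = 32.6733 − 7.98063 = 24.6927.

24.6927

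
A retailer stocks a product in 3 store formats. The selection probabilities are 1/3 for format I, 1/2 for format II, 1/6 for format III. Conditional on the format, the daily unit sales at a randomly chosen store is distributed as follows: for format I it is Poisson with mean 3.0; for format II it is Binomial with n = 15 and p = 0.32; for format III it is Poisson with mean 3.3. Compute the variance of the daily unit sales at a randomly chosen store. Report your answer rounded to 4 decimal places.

Per component, I: μ=3, E[X²]=12; II: μ=4.8, E[X²]=26.304; III: μ=3.3, E[X²]=14.19.
E[X] = 0.333333·3 + 0.5·4.8 + 0.166667·3.3 = 3.95.
E[X²] = 0.333333·12 + 0.5·26.304 + 0.166667·14.19 = 19.517.
Var(X) = E[X²] − (E[X])² = 19.517 − 15.6025 = 3.9145.

3.9145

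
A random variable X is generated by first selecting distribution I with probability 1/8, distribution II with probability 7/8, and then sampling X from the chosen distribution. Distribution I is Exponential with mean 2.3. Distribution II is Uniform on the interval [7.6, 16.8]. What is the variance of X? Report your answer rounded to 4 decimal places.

Per component, I: μ=2.3, E[X²]=10.58; II: μ=12.2, E[X²]=155.893.
E[X] = 0.125·2.3 + 0.875·12.2 = 10.9625.
E[X²] = 0.125·10.58 + 0.875·155.893 = 137.729.
Var(X) = E[X²] − (E[X])² = 137.729 − 120.176 = 17.5528.

17.5528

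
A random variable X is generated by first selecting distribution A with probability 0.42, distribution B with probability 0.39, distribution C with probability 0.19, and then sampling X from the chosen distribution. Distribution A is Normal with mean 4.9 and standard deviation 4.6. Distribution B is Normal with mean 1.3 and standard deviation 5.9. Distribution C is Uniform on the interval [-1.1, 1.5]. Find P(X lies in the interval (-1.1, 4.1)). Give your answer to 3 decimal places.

0.463

Conditional on each component, P(-1.1 < X < 4.1): A: 0.334909; B: 0.340371; C: 1.
By total probability, P(-1.1 < X < 4.1) = 0.42·0.334909 + 0.39·0.340371 + 0.19·1 = 0.463406.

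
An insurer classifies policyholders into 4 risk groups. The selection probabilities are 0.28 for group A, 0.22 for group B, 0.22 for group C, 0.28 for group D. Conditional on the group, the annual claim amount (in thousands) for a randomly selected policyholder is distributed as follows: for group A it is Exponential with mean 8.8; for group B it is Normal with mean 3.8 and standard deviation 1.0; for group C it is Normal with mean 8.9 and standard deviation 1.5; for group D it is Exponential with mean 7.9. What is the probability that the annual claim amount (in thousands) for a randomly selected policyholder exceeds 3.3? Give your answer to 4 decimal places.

Conditional on each group, P(X > 3.3): A: 0.687289; B: 0.691462; C: 0.999906; D: 0.658546.
By total probability, P(X > 3.3) = 0.28·0.687289 + 0.22·0.691462 + 0.22·0.999906 + 0.28·0.658546 = 0.748935.

0.7489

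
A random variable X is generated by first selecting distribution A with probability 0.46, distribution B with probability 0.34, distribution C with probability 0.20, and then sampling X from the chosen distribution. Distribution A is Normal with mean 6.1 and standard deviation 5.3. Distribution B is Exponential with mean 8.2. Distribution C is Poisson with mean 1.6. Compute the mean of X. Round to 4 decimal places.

Component means — A: 6.1; B: 8.2; C: 1.6.
E[X] = 0.46·6.1 + 0.34·8.2 + 0.2·1.6 = 5.914.

5.9140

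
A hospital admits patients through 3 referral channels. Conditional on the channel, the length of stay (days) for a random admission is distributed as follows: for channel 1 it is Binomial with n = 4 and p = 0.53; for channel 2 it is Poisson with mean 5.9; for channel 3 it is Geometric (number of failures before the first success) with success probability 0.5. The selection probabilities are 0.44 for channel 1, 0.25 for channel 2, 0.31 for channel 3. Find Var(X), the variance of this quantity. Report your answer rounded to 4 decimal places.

6.1370

Per component, 1: μ=2.12, E[X²]=5.4908; 2: μ=5.9, E[X²]=40.71; 3: μ=1, E[X²]=3.
E[X] = 0.44·2.12 + 0.25·5.9 + 0.31·1 = 2.7178.
E[X²] = 0.44·5.4908 + 0.25·40.71 + 0.31·3 = 13.5235.
Var(X) = E[X²] − (E[X])² = 13.5235 − 7.38644 = 6.13702.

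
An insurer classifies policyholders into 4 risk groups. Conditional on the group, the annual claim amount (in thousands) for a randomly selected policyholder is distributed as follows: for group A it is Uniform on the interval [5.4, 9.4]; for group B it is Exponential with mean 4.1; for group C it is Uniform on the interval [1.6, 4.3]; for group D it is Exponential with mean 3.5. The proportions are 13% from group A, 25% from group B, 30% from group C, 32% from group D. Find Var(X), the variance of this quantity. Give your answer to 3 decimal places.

Per component, A: μ=7.4, E[X²]=56.0933; B: μ=4.1, E[X²]=33.62; C: μ=2.95, E[X²]=9.31; D: μ=3.5, E[X²]=24.5.
E[X] = 0.13·7.4 + 0.25·4.1 + 0.3·2.95 + 0.32·3.5 = 3.992.
E[X²] = 0.13·56.0933 + 0.25·33.62 + 0.3·9.31 + 0.32·24.5 = 26.3301.
Var(X) = E[X²] − (E[X])² = 26.3301 − 15.9361 = 10.3941.

10.394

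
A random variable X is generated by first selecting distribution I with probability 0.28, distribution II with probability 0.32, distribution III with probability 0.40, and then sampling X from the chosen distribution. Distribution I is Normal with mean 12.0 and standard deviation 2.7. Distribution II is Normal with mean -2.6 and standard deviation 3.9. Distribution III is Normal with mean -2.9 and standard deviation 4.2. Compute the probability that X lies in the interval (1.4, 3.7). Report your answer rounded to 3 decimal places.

0.070

Conditional on each component, P(1.4 < X < 3.7): I: 0.00101259; II: 0.0994167; III: 0.0949211.
By total probability, P(1.4 < X < 3.7) = 0.28·0.00101259 + 0.32·0.0994167 + 0.4·0.0949211 = 0.0700653.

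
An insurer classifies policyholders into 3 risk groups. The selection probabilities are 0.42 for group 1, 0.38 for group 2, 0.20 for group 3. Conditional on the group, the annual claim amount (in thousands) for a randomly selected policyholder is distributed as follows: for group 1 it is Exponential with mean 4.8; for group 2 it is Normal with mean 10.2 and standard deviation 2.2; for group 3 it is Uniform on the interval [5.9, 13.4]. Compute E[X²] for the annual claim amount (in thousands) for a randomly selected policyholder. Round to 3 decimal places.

80.290

For each component E[X²] = Var + (mean)², giving 1: 46.08; 2: 108.88; 3: 97.81.
Overall E[X²] = 0.42·46.08 + 0.38·108.88 + 0.2·97.81 = 80.29.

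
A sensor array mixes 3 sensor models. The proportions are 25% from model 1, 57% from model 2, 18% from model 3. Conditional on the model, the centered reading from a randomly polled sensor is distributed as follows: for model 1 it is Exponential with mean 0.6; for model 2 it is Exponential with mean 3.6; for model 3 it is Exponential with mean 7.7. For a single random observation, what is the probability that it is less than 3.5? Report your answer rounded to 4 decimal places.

Conditional on each model, P(X < 3.5): 1: 0.997072; 2: 0.621758; 3: 0.365264.
By total probability, P(X < 3.5) = 0.25·0.997072 + 0.57·0.621758 + 0.18·0.365264 = 0.669418.

0.6694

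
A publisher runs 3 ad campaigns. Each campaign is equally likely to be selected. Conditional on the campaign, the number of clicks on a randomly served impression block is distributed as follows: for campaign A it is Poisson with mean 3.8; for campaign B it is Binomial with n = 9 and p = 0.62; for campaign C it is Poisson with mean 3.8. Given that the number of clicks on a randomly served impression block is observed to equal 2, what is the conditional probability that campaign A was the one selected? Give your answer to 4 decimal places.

Likelihoods P(X=2 | ·): A: 0.161517; B: 0.0158333; C: 0.161517.
Posterior ∝ prior × likelihood. Numerator for A: 0.333333·0.161517 = 0.053839.
Normalizing constant: 0.333333·0.161517 + 0.333333·0.0158333 + 0.333333·0.161517 = 0.112956.
P(A | observation) = 0.053839 / 0.112956 = 0.476638.

0.4766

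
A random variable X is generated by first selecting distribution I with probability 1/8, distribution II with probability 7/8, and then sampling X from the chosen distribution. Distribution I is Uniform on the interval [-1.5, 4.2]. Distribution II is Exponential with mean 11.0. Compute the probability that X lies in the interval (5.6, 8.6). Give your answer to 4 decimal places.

Conditional on each component, P(5.6 < X < 8.6): I: 0; II: 0.143468.
By total probability, P(5.6 < X < 8.6) = 0.125·0 + 0.875·0.143468 = 0.125535.

0.1255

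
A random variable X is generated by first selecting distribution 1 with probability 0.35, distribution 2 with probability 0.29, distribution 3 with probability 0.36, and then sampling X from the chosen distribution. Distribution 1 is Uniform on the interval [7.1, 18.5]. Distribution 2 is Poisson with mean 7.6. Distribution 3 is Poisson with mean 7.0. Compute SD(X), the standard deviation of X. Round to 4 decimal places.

Per component, 1: μ=12.8, E[X²]=174.67; 2: μ=7.6, E[X²]=65.36; 3: μ=7, E[X²]=56.
E[X] = 0.35·12.8 + 0.29·7.6 + 0.36·7 = 9.204.
E[X²] = 0.35·174.67 + 0.29·65.36 + 0.36·56 = 100.249.
Var(X) = E[X²] − (E[X])² = 100.249 − 84.7136 = 15.5353.
SD(X) = √15.5353 = 3.94148.

3.9415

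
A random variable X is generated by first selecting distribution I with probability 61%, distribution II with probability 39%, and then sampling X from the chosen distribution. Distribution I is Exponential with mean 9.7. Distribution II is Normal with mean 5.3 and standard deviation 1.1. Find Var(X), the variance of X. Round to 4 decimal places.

Per component, I: μ=9.7, E[X²]=188.18; II: μ=5.3, E[X²]=29.3.
E[X] = 0.61·9.7 + 0.39·5.3 = 7.984.
E[X²] = 0.61·188.18 + 0.39·29.3 = 126.217.
Var(X) = E[X²] − (E[X])² = 126.217 − 63.7443 = 62.4725.

62.4725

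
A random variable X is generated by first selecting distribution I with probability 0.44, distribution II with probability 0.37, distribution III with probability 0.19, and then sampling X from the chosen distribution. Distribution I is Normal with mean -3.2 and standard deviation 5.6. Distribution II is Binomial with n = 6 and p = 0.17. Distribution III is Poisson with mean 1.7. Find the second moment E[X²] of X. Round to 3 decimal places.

19.874

For each component E[X²] = Var + (mean)², giving I: 41.6; II: 1.887; III: 4.59.
Overall E[X²] = 0.44·41.6 + 0.37·1.887 + 0.19·4.59 = 19.8743.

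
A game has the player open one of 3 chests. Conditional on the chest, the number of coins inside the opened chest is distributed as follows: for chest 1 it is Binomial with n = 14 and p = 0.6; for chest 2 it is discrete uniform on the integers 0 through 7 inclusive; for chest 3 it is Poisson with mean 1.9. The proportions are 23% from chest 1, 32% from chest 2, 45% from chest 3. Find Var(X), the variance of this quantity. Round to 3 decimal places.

9.816

Per component, 1: μ=8.4, E[X²]=73.92; 2: μ=3.5, E[X²]=17.5; 3: μ=1.9, E[X²]=5.51.
E[X] = 0.23·8.4 + 0.32·3.5 + 0.45·1.9 = 3.907.
E[X²] = 0.23·73.92 + 0.32·17.5 + 0.45·5.51 = 25.0811.
Var(X) = E[X²] − (E[X])² = 25.0811 − 15.2646 = 9.81645.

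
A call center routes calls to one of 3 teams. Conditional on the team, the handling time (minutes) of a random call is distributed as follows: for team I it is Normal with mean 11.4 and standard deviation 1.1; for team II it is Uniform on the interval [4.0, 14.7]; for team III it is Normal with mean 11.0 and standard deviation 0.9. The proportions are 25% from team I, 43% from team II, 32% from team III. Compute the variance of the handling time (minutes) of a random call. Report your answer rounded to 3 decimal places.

5.503

Per component, I: μ=11.4, E[X²]=131.17; II: μ=9.35, E[X²]=96.9633; III: μ=11, E[X²]=121.81.
E[X] = 0.25·11.4 + 0.43·9.35 + 0.32·11 = 10.3905.
E[X²] = 0.25·131.17 + 0.43·96.9633 + 0.32·121.81 = 113.466.
Var(X) = E[X²] − (E[X])² = 113.466 − 107.962 = 5.50344.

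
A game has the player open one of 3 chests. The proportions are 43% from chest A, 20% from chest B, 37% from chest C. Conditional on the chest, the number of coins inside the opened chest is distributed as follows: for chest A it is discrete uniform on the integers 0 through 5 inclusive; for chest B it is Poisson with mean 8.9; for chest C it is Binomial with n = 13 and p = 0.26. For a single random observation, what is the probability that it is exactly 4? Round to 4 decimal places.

Conditional on each chest, P(X = 4): A: 0.166667; B: 0.0356556; C: 0.217413.
By total probability, P(X = 4) = 0.43·0.166667 + 0.2·0.0356556 + 0.37·0.217413 = 0.15924.

0.1592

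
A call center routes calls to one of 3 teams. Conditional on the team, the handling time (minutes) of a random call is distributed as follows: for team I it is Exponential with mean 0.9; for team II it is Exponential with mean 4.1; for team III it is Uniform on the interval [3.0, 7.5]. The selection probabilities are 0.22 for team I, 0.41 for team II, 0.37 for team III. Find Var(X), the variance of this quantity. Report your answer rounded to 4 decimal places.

Per component, I: μ=0.9, E[X²]=1.62; II: μ=4.1, E[X²]=33.62; III: μ=5.25, E[X²]=29.25.
E[X] = 0.22·0.9 + 0.41·4.1 + 0.37·5.25 = 3.8215.
E[X²] = 0.22·1.62 + 0.41·33.62 + 0.37·29.25 = 24.9631.
Var(X) = E[X²] − (E[X])² = 24.9631 − 14.6039 = 10.3592.

10.3592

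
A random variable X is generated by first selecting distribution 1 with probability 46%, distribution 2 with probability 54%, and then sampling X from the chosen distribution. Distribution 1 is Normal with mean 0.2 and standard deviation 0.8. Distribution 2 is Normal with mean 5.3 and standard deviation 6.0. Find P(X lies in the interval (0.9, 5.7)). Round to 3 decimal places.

0.247

Conditional on each component, P(0.9 < X < 5.7): 1: 0.190787; 2: 0.294899.
By total probability, P(0.9 < X < 5.7) = 0.46·0.190787 + 0.54·0.294899 = 0.247007.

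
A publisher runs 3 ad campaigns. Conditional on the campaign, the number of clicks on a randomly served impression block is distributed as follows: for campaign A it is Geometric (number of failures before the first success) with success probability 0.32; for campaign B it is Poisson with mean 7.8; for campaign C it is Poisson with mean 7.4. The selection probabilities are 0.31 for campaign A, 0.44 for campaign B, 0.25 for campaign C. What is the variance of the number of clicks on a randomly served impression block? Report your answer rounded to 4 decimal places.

Per component, A: μ=2.125, E[X²]=11.1562; B: μ=7.8, E[X²]=68.64; C: μ=7.4, E[X²]=62.16.
E[X] = 0.31·2.125 + 0.44·7.8 + 0.25·7.4 = 5.94075.
E[X²] = 0.31·11.1562 + 0.44·68.64 + 0.25·62.16 = 49.2.
Var(X) = E[X²] − (E[X])² = 49.2 − 35.2925 = 13.9075.

13.9075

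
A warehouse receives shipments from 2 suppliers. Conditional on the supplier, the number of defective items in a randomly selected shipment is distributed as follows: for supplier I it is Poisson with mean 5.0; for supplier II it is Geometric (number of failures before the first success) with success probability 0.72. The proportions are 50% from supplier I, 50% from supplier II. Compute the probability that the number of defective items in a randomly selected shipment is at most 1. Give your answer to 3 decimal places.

0.481

Conditional on each supplier, P(X ≤ 1): I: 0.0404277; II: 0.9216.
By total probability, P(X ≤ 1) = 0.5·0.0404277 + 0.5·0.9216 = 0.481014.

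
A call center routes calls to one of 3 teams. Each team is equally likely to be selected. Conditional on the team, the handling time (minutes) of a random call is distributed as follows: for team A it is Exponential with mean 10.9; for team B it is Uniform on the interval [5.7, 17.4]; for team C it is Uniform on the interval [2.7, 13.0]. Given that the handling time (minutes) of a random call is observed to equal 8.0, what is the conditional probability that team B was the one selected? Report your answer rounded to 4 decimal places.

0.3772

Likelihoods f(8.0 | ·): A: 0.0440378; B: 0.0854701; C: 0.0970874.
Posterior ∝ prior × likelihood. Numerator for B: 0.333333·0.0854701 = 0.02849.
Normalizing constant: 0.333333·0.0440378 + 0.333333·0.0854701 + 0.333333·0.0970874 = 0.0755317.
P(B | observation) = 0.02849 / 0.0755317 = 0.377193.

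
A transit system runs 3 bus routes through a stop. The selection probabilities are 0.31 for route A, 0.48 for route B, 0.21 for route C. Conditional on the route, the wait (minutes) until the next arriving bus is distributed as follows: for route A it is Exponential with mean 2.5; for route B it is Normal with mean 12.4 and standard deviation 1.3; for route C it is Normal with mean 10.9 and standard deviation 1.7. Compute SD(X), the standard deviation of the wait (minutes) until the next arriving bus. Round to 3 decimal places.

4.771

Per component, A: μ=2.5, E[X²]=12.5; B: μ=12.4, E[X²]=155.45; C: μ=10.9, E[X²]=121.7.
E[X] = 0.31·2.5 + 0.48·12.4 + 0.21·10.9 = 9.016.
E[X²] = 0.31·12.5 + 0.48·155.45 + 0.21·121.7 = 104.048.
Var(X) = E[X²] − (E[X])² = 104.048 − 81.2883 = 22.7597.
SD(X) = √22.7597 = 4.77072.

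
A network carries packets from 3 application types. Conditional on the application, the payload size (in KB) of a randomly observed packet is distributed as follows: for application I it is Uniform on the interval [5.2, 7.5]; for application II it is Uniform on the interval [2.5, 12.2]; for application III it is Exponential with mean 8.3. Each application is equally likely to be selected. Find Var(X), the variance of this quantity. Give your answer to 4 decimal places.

26.3578

Per component, I: μ=6.35, E[X²]=40.7633; II: μ=7.35, E[X²]=61.8633; III: μ=8.3, E[X²]=137.78.
E[X] = 0.333333·6.35 + 0.333333·7.35 + 0.333333·8.3 = 7.33333.
E[X²] = 0.333333·40.7633 + 0.333333·61.8633 + 0.333333·137.78 = 80.1356.
Var(X) = E[X²] − (E[X])² = 80.1356 − 53.7778 = 26.3578.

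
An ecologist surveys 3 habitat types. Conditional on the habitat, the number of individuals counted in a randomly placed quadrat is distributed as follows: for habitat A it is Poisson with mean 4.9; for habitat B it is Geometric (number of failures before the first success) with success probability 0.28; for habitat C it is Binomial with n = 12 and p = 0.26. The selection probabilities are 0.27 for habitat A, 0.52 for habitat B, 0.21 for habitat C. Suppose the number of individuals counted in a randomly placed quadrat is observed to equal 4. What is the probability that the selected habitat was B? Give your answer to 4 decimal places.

0.3007

Likelihoods P(X=4 | ·): A: 0.178867; B: 0.0752468; C: 0.203401.
Posterior ∝ prior × likelihood. Numerator for B: 0.52·0.0752468 = 0.0391283.
Normalizing constant: 0.27·0.178867 + 0.52·0.0752468 + 0.21·0.203401 = 0.130137.
P(B | observation) = 0.0391283 / 0.130137 = 0.300671.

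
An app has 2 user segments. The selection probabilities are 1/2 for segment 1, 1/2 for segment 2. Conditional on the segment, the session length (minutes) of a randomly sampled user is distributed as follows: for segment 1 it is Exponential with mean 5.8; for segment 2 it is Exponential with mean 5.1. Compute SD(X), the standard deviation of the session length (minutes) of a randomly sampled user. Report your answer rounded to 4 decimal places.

5.4724

Per component, 1: μ=5.8, E[X²]=67.28; 2: μ=5.1, E[X²]=52.02.
E[X] = 0.5·5.8 + 0.5·5.1 = 5.45.
E[X²] = 0.5·67.28 + 0.5·52.02 = 59.65.
Var(X) = E[X²] − (E[X])² = 59.65 − 29.7025 = 29.9475.
SD(X) = √29.9475 = 5.47243.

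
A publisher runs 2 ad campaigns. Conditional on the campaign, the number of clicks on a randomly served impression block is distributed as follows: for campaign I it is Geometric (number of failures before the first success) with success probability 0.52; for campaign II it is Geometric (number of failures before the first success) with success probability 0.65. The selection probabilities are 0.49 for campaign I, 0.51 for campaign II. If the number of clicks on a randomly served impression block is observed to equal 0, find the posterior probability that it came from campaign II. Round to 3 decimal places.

0.565

Likelihoods P(X=0 | ·): I: 0.52; II: 0.65.
Posterior ∝ prior × likelihood. Numerator for II: 0.51·0.65 = 0.3315.
Normalizing constant: 0.49·0.52 + 0.51·0.65 = 0.5863.
P(II | observation) = 0.3315 / 0.5863 = 0.56541.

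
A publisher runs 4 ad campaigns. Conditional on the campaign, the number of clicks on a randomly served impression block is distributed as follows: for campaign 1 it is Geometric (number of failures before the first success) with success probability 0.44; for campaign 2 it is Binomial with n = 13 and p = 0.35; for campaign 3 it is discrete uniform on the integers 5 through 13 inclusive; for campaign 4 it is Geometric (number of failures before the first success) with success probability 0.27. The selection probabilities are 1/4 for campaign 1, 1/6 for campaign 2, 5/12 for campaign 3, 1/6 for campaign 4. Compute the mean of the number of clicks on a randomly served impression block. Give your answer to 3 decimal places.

Component means — 1: 1.27273; 2: 4.55; 3: 9; 4: 2.7037.
E[X] = 0.25·1.27273 + 0.166667·4.55 + 0.416667·9 + 0.166667·2.7037 = 5.27713.

5.277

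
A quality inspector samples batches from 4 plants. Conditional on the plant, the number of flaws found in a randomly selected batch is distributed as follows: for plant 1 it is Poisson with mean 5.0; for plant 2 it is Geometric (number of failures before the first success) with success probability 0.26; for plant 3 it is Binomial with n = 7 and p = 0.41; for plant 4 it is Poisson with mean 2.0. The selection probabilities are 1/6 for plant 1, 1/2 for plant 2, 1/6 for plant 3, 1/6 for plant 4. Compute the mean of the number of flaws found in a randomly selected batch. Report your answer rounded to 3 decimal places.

Component means — 1: 5; 2: 2.84615; 3: 2.87; 4: 2.
E[X] = 0.166667·5 + 0.5·2.84615 + 0.166667·2.87 + 0.166667·2 = 3.06808.

3.068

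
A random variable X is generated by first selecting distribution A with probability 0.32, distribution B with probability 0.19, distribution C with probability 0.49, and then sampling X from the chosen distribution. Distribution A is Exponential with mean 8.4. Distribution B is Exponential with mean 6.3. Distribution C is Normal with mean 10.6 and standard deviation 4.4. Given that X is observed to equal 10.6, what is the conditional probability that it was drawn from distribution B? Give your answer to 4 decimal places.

0.0922

Likelihoods f(10.6 | ·): A: 0.0337041; B: 0.0295081; C: 0.0906687.
Posterior ∝ prior × likelihood. Numerator for B: 0.19·0.0295081 = 0.00560655.
Normalizing constant: 0.32·0.0337041 + 0.19·0.0295081 + 0.49·0.0906687 = 0.0608195.
P(B | observation) = 0.00560655 / 0.0608195 = 0.0921833.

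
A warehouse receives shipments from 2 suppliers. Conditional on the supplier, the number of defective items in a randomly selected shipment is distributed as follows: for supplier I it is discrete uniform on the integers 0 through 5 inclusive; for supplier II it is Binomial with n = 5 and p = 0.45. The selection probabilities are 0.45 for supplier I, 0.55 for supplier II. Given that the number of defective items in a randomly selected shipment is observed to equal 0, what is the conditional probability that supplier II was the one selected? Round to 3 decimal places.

0.270

Likelihoods P(X=0 | ·): I: 0.166667; II: 0.0503284.
Posterior ∝ prior × likelihood. Numerator for II: 0.55·0.0503284 = 0.0276806.
Normalizing constant: 0.45·0.166667 + 0.55·0.0503284 = 0.102681.
P(II | observation) = 0.0276806 / 0.102681 = 0.26958.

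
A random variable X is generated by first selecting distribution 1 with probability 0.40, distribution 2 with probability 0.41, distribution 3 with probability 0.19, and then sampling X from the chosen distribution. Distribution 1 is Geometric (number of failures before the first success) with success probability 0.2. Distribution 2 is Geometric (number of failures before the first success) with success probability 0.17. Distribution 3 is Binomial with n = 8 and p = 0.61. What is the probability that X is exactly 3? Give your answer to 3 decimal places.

0.103

Conditional on each component, P(X = 3): 1: 0.1024; 2: 0.0972038; 3: 0.114683.
By total probability, P(X = 3) = 0.4·0.1024 + 0.41·0.0972038 + 0.19·0.114683 = 0.102603.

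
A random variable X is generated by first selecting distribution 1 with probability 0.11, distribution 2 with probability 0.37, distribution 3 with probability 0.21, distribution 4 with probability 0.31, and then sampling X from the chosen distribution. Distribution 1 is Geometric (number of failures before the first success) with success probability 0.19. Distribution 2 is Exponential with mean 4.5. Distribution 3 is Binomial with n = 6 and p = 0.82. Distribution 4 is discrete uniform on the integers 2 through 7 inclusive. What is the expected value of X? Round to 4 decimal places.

4.5621

Component means — 1: 4.26316; 2: 4.5; 3: 4.92; 4: 4.5.
E[X] = 0.11·4.26316 + 0.37·4.5 + 0.21·4.92 + 0.31·4.5 = 4.56215.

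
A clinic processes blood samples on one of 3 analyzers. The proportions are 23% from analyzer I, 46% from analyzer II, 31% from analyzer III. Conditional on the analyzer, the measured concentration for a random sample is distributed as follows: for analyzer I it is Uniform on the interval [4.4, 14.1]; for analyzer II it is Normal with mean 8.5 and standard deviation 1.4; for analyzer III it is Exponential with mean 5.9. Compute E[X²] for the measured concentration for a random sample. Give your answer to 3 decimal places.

77.202

For each component E[X²] = Var + (mean)², giving I: 93.4033; II: 74.21; III: 69.62.
Overall E[X²] = 0.23·93.4033 + 0.46·74.21 + 0.31·69.62 = 77.2016.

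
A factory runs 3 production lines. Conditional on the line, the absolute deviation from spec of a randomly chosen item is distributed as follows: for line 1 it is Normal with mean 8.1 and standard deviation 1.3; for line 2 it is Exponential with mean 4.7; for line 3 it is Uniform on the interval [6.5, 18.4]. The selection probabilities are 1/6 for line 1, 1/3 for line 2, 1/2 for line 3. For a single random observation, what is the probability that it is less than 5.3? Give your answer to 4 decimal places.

Conditional on each line, P(X < 5.3): 1: 0.0156261; 2: 0.67621; 3: 0.
By total probability, P(X < 5.3) = 0.166667·0.0156261 + 0.333333·0.67621 + 0.5·0 = 0.228008.

0.2280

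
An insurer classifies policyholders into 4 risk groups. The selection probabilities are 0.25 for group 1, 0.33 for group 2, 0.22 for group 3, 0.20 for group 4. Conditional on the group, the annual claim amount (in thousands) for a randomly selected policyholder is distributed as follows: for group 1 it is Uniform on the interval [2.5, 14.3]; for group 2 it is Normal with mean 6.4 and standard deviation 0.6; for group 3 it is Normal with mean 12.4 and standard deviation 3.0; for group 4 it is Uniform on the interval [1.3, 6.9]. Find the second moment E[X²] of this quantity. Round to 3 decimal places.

73.868

For each component E[X²] = Var + (mean)², giving 1: 82.1633; 2: 41.32; 3: 162.76; 4: 19.4233.
Overall E[X²] = 0.25·82.1633 + 0.33·41.32 + 0.22·162.76 + 0.2·19.4233 = 73.8683.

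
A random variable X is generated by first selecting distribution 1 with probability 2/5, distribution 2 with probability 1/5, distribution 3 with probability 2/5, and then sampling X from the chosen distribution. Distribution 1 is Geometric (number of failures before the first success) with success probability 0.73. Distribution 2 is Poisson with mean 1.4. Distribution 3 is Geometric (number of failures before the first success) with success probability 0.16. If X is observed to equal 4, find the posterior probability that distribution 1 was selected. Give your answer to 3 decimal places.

Likelihoods P(X=4 | ·): 1: 0.00387952; 2: 0.039472; 3: 0.0796594.
Posterior ∝ prior × likelihood. Numerator for 1: 0.4·0.00387952 = 0.00155181.
Normalizing constant: 0.4·0.00387952 + 0.2·0.039472 + 0.4·0.0796594 = 0.04131.
P(1 | observation) = 0.00155181 / 0.04131 = 0.037565.

0.038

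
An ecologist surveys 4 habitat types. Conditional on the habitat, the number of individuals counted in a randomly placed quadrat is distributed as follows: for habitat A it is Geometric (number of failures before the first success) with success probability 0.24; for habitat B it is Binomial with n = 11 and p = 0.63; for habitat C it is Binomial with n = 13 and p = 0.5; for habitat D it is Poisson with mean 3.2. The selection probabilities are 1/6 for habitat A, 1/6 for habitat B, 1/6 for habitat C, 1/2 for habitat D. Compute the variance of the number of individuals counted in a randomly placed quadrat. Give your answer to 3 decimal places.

7.542

Per component, A: μ=3.16667, E[X²]=23.2222; B: μ=6.93, E[X²]=50.589; C: μ=6.5, E[X²]=45.5; D: μ=3.2, E[X²]=13.44.
E[X] = 0.166667·3.16667 + 0.166667·6.93 + 0.166667·6.5 + 0.5·3.2 = 4.36611.
E[X²] = 0.166667·23.2222 + 0.166667·50.589 + 0.166667·45.5 + 0.5·13.44 = 26.6052.
Var(X) = E[X²] − (E[X])² = 26.6052 − 19.0629 = 7.54228.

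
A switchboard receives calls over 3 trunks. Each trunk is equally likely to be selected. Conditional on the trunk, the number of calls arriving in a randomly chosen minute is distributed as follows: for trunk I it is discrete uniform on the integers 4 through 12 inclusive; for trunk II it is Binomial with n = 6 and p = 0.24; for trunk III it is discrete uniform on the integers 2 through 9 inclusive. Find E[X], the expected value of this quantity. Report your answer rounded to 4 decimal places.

Component means — I: 8; II: 1.44; III: 5.5.
E[X] = 0.333333·8 + 0.333333·1.44 + 0.333333·5.5 = 4.98.

4.9800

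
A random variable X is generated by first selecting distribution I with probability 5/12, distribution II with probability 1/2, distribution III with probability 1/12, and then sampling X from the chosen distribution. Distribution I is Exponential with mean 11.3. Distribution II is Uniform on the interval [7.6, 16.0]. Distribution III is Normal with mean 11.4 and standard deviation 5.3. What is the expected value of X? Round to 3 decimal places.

Component means — I: 11.3; II: 11.8; III: 11.4.
E[X] = 0.416667·11.3 + 0.5·11.8 + 0.0833333·11.4 = 11.5583.

11.558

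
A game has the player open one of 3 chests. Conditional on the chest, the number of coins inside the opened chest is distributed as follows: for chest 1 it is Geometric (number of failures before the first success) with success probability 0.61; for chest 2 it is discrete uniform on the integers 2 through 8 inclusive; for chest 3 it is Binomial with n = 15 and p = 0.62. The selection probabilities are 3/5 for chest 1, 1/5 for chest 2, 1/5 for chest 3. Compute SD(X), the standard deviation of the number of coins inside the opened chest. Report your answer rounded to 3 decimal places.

Per component, 1: μ=0.639344, E[X²]=1.45687; 2: μ=5, E[X²]=29; 3: μ=9.3, E[X²]=90.024.
E[X] = 0.6·0.639344 + 0.2·5 + 0.2·9.3 = 3.24361.
E[X²] = 0.6·1.45687 + 0.2·29 + 0.2·90.024 = 24.6789.
Var(X) = E[X²] − (E[X])² = 24.6789 − 10.521 = 14.1579.
SD(X) = √14.1579 = 3.7627.

3.763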